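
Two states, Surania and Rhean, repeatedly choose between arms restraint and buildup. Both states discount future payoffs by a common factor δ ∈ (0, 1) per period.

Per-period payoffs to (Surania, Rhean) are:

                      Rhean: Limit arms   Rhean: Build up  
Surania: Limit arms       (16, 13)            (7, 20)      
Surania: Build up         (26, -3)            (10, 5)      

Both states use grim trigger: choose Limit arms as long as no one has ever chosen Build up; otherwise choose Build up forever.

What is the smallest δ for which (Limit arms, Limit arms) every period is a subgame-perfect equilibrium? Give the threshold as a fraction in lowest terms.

Surania: cooperation gives 16 each period; deviation gives 26 once then 10 forever.
  16/(1−δ) ≥ 26 + 10δ/(1−δ) ⇒ δ ≥ 10/16 = 5/8.
Rhean: cooperation gives 13 each period; deviation gives 20 once then 5 forever.
  δ ≥ 7/15.
Both must hold, so the binding constraint is Surania's: δ ≥ 5/8.

5/8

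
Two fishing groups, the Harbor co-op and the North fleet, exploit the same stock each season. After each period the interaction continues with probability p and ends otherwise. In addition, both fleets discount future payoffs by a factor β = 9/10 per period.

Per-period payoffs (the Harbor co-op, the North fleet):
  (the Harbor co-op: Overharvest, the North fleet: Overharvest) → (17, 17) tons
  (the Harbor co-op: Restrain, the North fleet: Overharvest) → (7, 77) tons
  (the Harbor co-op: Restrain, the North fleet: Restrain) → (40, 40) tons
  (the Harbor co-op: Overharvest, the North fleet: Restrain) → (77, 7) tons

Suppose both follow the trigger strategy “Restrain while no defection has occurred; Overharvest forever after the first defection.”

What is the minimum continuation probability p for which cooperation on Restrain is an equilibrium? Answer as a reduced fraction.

37/54

Expected continuation weight on next period's payoff is β·p = 9/10·p, which plays the role of the discount factor.
Cooperation requires 9/10·p ≥ (77−40)/(77−17) = 37/60, hence p ≥ 37/54.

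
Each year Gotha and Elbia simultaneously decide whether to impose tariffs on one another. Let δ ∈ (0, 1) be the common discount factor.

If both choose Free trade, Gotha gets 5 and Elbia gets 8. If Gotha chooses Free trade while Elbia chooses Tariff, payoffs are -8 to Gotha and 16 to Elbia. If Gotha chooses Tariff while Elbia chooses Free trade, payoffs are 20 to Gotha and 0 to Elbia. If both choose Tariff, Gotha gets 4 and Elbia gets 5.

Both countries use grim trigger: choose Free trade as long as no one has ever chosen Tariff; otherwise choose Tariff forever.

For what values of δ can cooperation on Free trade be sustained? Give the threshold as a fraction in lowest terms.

Gotha's threshold: (20−5)/(20−4) = 15/16.
Elbia's threshold: (16−8)/(16−5) = 8/11.
15/16 > 8/11, so Gotha binds and δ* = 15/16.

15/16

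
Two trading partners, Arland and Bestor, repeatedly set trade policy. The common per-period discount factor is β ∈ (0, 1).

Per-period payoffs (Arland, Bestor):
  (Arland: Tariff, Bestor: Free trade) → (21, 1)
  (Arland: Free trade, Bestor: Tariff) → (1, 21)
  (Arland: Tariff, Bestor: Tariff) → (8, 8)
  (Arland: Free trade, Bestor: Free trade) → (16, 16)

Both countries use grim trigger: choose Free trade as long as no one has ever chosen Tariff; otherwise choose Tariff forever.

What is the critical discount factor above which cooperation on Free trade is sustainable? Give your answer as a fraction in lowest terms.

5/13

Cooperation forever yields 16 each period: 16/(1−β).
Deviating yields 21 once, then 8 forever: 21 + 8β/(1−β).
No profitable deviation requires 16/(1−β) ≥ 21 + 8β/(1−β).
Multiplying by (1−β): 16 ≥ 21(1−β) + 8β = 21 − 13β.
So 13β ≥ 5, i.e. β ≥ 5/13.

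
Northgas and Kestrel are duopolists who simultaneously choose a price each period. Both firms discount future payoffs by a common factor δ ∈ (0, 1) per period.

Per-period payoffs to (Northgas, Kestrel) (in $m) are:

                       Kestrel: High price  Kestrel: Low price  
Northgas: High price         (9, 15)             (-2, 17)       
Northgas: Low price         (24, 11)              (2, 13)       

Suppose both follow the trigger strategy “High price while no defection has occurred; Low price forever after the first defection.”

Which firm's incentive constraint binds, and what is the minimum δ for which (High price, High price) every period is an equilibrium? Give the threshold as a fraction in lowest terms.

Northgas's threshold: (24−9)/(24−2) = 15/22.
Kestrel's threshold: (17−15)/(17−13) = 1/2.
15/22 > 1/2, so Northgas binds and δ* = 15/22.

Northgas; δ ≥ 15/22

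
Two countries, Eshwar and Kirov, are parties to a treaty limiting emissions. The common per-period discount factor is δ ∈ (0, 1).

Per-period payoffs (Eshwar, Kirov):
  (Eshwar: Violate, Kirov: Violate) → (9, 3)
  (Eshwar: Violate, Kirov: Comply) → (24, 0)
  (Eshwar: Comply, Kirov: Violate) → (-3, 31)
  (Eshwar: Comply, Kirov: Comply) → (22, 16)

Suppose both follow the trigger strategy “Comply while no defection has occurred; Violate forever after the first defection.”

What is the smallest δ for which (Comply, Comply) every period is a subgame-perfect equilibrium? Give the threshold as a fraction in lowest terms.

15/28

Eshwar: cooperation gives 22 each period; deviation gives 24 once then 9 forever.
  22/(1−δ) ≥ 24 + 9δ/(1−δ) ⇒ δ ≥ 2/15.
Kirov: cooperation gives 16 each period; deviation gives 31 once then 3 forever.
  δ ≥ 15/28.
Both must hold, so the binding constraint is Kirov's: δ ≥ 15/28.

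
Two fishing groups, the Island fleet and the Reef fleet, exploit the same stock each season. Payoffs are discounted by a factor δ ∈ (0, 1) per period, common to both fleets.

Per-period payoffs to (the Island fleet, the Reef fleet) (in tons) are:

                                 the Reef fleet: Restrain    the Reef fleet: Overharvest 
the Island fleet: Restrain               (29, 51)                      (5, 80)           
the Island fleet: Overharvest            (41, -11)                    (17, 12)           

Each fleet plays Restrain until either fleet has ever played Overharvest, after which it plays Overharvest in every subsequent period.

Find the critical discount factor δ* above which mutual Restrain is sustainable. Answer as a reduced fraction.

the Island fleet's threshold: (41−29)/(41−17) = 1/2.
the Reef fleet's threshold: (80−51)/(80−12) = 29/68.
1/2 > 29/68, so the Island fleet binds and δ* = 1/2.

1/2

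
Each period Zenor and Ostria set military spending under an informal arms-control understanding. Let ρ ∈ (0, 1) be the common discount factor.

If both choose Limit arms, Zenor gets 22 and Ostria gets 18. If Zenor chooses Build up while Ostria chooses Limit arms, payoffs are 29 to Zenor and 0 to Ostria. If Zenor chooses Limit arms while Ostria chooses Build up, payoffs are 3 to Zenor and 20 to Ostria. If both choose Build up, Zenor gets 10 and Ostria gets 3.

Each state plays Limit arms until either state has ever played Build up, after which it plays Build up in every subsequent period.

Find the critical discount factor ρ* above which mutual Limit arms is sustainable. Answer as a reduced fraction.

Zenor's threshold: (29−22)/(29−10) = 7/19.
Ostria's threshold: (20−18)/(20−3) = 2/17.
7/19 > 2/17, so Zenor binds and ρ* = 7/19.

7/19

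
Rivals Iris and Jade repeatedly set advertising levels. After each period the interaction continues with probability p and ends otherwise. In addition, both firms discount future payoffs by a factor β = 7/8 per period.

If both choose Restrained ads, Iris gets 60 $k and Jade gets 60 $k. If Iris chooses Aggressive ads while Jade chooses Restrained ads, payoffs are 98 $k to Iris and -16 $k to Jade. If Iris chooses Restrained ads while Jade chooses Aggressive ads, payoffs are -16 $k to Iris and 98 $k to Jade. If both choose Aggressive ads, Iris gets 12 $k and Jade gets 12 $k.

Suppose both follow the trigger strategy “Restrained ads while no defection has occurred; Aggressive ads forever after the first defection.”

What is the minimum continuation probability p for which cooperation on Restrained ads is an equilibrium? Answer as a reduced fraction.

Expected continuation weight on next period's payoff is β·p = 7/8·p, which plays the role of the discount factor.
Cooperation requires 7/8·p ≥ (98−60)/(98−12) = 19/43, hence p ≥ 152/301.

152/301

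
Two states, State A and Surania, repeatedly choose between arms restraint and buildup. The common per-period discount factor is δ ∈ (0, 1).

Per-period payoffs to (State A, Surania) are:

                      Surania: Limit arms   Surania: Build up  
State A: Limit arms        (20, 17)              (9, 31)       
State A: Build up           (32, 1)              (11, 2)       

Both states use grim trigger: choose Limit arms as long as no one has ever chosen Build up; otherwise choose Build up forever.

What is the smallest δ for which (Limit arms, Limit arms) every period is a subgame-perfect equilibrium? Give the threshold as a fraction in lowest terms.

State A's threshold: (32−20)/(32−11) = 4/7.
Surania's threshold: (31−17)/(31−2) = 14/29.
4/7 > 14/29, so State A binds and δ* = 4/7.

4/7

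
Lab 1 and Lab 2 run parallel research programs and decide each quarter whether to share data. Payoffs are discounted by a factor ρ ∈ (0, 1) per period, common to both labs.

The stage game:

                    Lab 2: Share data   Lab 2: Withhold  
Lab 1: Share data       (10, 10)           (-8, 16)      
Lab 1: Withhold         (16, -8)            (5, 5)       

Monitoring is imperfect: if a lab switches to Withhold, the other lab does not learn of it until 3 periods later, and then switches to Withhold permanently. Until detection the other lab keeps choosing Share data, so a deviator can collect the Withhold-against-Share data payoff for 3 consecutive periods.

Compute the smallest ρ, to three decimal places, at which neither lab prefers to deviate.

0.817

A deviator earns 16 for 3 periods, then 5 forever; cooperating earns 10 forever. Multiplying the IC by (1−ρ):
10 ≥ 16(1−ρ^3) + 5ρ^3, so 11·ρ^3 ≥ 6 and ρ^3 ≥ 6/11.
ρ ≥ (6/11)^(1/3) ≈ 0.817.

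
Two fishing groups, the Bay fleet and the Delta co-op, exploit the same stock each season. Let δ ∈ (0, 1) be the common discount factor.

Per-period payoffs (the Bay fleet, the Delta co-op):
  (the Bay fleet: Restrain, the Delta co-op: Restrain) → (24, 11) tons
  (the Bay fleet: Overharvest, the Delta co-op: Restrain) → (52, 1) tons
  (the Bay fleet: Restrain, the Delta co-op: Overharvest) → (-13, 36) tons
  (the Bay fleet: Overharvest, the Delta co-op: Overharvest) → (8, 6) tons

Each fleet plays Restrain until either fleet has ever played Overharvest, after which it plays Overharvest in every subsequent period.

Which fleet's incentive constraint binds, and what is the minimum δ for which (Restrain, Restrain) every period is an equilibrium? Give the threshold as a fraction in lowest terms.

the Bay fleet: cooperation gives 24 each period; deviation gives 52 once then 8 forever.
  24/(1−δ) ≥ 52 + 8δ/(1−δ) ⇒ δ ≥ 28/44 = 7/11.
the Delta co-op: cooperation gives 11 each period; deviation gives 36 once then 6 forever.
  δ ≥ 25/30 = 5/6.
Both must hold, so the binding constraint is the Delta co-op's: δ ≥ 5/6.

the Delta co-op; δ ≥ 5/6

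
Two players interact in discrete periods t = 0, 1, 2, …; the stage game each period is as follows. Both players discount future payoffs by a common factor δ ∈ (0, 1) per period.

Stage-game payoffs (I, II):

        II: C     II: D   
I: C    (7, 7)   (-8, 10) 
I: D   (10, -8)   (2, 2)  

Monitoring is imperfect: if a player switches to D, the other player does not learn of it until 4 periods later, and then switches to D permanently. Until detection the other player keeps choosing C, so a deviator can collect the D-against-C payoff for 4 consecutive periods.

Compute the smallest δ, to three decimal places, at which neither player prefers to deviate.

0.783

A deviator earns 10 for 4 periods, then 2 forever; cooperating earns 7 forever. Multiplying the IC by (1−δ):
7 ≥ 10(1−δ^4) + 2δ^4, so 8·δ^4 ≥ 3 and δ^4 ≥ 3/8.
δ ≥ (3/8)^(1/4) ≈ 0.783.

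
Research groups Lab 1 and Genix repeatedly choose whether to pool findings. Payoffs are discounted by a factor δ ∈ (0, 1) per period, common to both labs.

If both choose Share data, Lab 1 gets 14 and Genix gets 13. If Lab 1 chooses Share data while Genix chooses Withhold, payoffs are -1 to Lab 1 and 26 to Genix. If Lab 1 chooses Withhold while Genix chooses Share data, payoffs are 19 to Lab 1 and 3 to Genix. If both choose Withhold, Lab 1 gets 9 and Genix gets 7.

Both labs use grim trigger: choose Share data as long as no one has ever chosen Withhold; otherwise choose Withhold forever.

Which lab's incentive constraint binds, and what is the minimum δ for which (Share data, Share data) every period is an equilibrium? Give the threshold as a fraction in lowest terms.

Genix; δ ≥ 13/19

Lab 1's threshold: (19−14)/(19−9) = 1/2.
Genix's threshold: (26−13)/(26−7) = 13/19.
1/2 < 13/19, so Genix binds and δ* = 13/19.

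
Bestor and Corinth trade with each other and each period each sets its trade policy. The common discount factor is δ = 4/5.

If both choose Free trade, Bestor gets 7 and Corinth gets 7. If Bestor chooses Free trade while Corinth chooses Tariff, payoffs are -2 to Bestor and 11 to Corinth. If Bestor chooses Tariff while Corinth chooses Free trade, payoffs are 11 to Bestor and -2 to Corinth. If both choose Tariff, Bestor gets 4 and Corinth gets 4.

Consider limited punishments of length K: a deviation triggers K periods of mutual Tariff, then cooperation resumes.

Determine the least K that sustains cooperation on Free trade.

2

Need Σ_{k=1}^{K} δ^k ≥ (11−7)/(7−4) = 1.3333 at δ = 4/5.
At K = 1 the sum is 0.8000 < 1.3333; at K = 2 it is 1.4400 ≥ 1.3333.
So the minimum punishment length is K = 2.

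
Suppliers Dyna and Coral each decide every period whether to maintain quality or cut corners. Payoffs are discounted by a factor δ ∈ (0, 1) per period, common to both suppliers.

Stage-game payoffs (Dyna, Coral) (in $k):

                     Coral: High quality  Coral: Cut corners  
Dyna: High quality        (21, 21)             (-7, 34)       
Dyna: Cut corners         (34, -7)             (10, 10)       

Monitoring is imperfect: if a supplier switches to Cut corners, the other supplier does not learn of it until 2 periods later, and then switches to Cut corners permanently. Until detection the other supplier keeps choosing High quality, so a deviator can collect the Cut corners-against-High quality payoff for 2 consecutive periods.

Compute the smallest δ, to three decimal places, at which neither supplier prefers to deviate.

0.736

Deviating for the 2 undetected periods gains 34−21 = 13 per period over cooperation, then loses 21−10 = 11 per period forever once punishment starts.
Gain: 13(1 + δ + … + δ^1); loss: 11·δ^2/(1−δ).
No profitable deviation ⇔ 13(1−δ^2) ≤ 11·δ^2, i.e. δ^2 ≥ 13/(13+11) = 13/24.
Hence δ ≥ (13/24)^(1/2) ≈ 0.736.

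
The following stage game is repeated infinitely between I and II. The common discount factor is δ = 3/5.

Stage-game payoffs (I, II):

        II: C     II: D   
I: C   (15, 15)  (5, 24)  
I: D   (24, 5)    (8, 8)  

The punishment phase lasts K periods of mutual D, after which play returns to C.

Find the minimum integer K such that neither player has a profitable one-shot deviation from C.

4

Need Σ_{k=1}^{K} δ^k ≥ (24−15)/(15−8) = 1.2857 at δ = 3/5.
At K = 3 the sum is 1.1760 < 1.2857; at K = 4 it is 1.3056 ≥ 1.2857.
So the minimum punishment length is K = 4.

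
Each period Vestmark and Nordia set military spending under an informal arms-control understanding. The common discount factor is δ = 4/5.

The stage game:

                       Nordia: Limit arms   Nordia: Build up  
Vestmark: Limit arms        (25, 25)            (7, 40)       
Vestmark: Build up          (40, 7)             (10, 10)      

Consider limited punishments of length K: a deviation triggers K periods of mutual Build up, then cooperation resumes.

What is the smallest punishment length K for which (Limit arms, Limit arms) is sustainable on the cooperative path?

2

No profitable deviation requires (25−10)(δ+…+δ^K) ≥ 40−25, i.e. δ+…+δ^K ≥ 1 ≈ 1.0000.
With δ = 4/5, the partial sums are K=1: 0.8000, K=2: 1.4400.
K = 2 is the first length at which the sum reaches 1.0000.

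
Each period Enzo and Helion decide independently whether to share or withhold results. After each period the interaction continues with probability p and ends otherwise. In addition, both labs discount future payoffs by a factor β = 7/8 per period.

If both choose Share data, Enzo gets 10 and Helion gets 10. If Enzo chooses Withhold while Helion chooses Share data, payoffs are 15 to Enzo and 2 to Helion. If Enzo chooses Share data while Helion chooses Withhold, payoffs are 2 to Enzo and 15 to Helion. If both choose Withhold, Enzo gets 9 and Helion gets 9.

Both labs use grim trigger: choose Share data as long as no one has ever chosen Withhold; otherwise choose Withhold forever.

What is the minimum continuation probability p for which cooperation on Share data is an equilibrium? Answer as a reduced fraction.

20/21

With continuation probability p and discount β, the effective per-period discount factor is βp.
Grim-trigger IC: βp ≥ (15−10)/(15−9) = 5/6.
So p ≥ (5/6)/(7/8) = 20/21.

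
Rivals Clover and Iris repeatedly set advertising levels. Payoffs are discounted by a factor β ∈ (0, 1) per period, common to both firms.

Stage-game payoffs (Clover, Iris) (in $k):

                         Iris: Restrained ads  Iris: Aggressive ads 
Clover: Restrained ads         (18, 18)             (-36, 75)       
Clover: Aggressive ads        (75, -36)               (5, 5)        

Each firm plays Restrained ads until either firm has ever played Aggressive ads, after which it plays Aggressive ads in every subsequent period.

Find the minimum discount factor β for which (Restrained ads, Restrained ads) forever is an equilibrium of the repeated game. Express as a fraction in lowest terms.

57/70

Under grim trigger the critical discount factor is (T−C)/(T−P) with T = 75, C = 18, P = 5.
β* = (75−18)/(75−5) = 57/70.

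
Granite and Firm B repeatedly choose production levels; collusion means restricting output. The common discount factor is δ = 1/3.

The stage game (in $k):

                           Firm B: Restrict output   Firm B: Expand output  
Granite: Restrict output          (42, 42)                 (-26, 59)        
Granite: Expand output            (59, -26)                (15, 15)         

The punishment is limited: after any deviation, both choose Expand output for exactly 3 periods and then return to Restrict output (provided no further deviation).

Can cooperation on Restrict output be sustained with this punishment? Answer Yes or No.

No

A one-shot deviation gives 59 now, then 15 for 3 periods, then back to 42.
Gain from deviating: (59−42) today; loss: (42−15) in each of the next 3 periods.
No-deviation condition: (42−15)(δ+…+δ^3) ≥ 59−42, i.e. δ+…+δ^3 ≥ 17/27.
At δ = 1/3: δ+…+δ^3 = 0.4815 < 0.6296.
So cooperation is not sustainable.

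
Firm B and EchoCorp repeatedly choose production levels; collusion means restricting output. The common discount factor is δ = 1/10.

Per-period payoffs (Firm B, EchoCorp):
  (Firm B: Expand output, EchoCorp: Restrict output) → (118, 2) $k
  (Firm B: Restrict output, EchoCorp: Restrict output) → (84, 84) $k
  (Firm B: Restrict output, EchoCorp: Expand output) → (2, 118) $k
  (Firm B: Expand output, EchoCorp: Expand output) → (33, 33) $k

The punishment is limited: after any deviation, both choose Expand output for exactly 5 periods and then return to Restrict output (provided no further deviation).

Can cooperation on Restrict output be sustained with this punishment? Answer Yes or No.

A one-shot deviation gives 118 now, then 33 for 5 periods, then back to 84.
Gain from deviating: (118−84) today; loss: (84−33) in each of the next 5 periods.
No-deviation condition: (84−33)(δ+…+δ^5) ≥ 118−84, i.e. δ+…+δ^5 ≥ 2/3.
At δ = 1/10: δ+…+δ^5 = 0.1111 < 0.6667.
So cooperation is not sustainable.

No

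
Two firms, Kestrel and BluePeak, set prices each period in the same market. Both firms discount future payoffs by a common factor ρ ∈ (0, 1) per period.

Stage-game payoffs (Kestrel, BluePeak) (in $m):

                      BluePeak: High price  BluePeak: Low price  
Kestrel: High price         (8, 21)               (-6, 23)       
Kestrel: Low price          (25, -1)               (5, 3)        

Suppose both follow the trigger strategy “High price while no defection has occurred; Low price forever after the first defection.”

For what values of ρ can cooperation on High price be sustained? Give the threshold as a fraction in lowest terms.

Kestrel's threshold: (25−8)/(25−5) = 17/20.
BluePeak's threshold: (23−21)/(23−3) = 1/10.
17/20 > 1/10, so Kestrel binds and ρ* = 17/20.

17/20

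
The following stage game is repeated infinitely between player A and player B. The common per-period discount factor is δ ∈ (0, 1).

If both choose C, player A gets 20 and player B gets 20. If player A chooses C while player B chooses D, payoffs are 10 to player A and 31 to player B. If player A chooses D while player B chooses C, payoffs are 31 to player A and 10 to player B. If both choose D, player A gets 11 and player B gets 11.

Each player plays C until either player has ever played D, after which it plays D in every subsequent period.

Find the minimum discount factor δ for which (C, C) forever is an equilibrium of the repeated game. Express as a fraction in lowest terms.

11/20

Under grim trigger the critical discount factor is (T−C)/(T−P) with T = 31, C = 20, P = 11.
δ* = (31−20)/(31−11) = 11/20.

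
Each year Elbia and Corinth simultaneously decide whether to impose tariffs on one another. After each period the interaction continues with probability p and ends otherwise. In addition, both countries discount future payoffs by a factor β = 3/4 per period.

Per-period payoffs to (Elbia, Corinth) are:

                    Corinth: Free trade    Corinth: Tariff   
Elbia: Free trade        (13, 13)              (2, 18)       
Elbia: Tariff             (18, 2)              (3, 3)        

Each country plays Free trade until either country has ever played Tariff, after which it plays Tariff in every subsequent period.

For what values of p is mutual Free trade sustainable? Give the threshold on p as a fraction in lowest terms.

4/9

Expected continuation weight on next period's payoff is β·p = 3/4·p, which plays the role of the discount factor.
Cooperation requires 3/4·p ≥ (18−13)/(18−3) = 1/3, hence p ≥ 4/9.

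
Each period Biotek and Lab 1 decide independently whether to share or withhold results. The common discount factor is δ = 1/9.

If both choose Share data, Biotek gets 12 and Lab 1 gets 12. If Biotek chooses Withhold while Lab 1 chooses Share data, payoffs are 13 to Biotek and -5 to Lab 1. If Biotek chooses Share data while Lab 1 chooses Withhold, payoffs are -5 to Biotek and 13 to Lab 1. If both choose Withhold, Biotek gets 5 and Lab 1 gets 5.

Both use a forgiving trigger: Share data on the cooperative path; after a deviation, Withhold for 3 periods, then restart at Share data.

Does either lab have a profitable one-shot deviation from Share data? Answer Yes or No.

Yes

A one-shot deviation gives 13 now, then 5 for 3 periods, then back to 12.
Gain from deviating: (13−12) today; loss: (12−5) in each of the next 3 periods.
No-deviation condition: (12−5)(δ+…+δ^3) ≥ 13−12, i.e. δ+…+δ^3 ≥ 1/7.
At δ = 1/9: δ+…+δ^3 = 0.1248 < 0.1429.
So cooperation is not sustainable.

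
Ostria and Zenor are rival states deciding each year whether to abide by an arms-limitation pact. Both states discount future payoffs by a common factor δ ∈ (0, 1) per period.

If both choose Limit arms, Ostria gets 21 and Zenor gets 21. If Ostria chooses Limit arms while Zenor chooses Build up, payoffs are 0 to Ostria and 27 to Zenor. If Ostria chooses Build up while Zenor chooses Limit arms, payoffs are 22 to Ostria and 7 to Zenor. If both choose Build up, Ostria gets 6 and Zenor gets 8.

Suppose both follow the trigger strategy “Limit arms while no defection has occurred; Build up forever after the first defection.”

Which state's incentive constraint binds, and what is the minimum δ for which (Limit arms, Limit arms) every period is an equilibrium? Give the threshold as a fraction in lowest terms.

Ostria: cooperation gives 21 each period; deviation gives 22 once then 6 forever.
  21/(1−δ) ≥ 22 + 6δ/(1−δ) ⇒ δ ≥ 1/16.
Zenor: cooperation gives 21 each period; deviation gives 27 once then 8 forever.
  δ ≥ 6/19.
Both must hold, so the binding constraint is Zenor's: δ ≥ 6/19.

Zenor; δ ≥ 6/19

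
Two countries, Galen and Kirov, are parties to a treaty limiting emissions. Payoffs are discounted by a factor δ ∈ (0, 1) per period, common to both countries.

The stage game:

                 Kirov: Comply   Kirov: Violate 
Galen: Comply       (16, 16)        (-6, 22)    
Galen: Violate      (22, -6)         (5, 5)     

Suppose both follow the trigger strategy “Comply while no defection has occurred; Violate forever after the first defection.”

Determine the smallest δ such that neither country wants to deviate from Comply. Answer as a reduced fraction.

Under grim trigger the critical discount factor is (T−C)/(T−P) with T = 22, C = 16, P = 5.
δ* = (22−16)/(22−5) = 6/17.

6/17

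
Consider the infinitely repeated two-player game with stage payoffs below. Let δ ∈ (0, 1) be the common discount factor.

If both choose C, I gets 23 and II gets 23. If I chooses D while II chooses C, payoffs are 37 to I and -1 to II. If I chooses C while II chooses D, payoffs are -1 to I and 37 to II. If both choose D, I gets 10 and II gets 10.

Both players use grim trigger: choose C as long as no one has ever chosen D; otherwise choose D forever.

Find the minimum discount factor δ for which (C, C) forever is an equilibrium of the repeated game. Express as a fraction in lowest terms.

14/27

Cooperation forever yields 23 each period: 23/(1−δ).
Deviating yields 37 once, then 10 forever: 37 + 10δ/(1−δ).
No profitable deviation requires 23/(1−δ) ≥ 37 + 10δ/(1−δ).
Multiplying by (1−δ): 23 ≥ 37(1−δ) + 10δ = 37 − 27δ.
So 27δ ≥ 14, i.e. δ ≥ 14/27.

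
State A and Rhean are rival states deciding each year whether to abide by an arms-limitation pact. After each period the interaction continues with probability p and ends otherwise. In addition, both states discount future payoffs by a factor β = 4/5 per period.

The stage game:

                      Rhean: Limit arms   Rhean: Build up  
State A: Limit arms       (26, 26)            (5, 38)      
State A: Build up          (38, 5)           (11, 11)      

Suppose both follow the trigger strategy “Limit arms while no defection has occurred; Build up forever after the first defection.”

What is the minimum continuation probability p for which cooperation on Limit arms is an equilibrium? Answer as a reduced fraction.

Expected continuation weight on next period's payoff is β·p = 4/5·p, which plays the role of the discount factor.
Cooperation requires 4/5·p ≥ (38−26)/(38−11) = 4/9, hence p ≥ 5/9.

5/9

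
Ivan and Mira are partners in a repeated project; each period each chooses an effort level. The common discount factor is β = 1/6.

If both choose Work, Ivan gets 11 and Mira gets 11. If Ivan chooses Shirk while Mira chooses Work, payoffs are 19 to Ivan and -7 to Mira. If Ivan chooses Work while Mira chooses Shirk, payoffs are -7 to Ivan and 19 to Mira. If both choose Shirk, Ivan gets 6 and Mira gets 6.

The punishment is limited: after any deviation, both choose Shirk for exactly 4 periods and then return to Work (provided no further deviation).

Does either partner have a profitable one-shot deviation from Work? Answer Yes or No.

Yes

Comparing payoff streams over the 5 periods until play realigns: cooperate → 11(1+β+…+β^4); deviate → 19 + 6(β+…+β^4).
Cooperation is sustained iff (11−6)(β+…+β^4) ≥ 19−11.
β+…+β^4 = 1/6·(1−(1/6)^4)/(1−1/6) = 0.1998, and (19−11)/(11−6) = 1.6000.
0.1998 < 1.6000, so cooperation is not sustainable.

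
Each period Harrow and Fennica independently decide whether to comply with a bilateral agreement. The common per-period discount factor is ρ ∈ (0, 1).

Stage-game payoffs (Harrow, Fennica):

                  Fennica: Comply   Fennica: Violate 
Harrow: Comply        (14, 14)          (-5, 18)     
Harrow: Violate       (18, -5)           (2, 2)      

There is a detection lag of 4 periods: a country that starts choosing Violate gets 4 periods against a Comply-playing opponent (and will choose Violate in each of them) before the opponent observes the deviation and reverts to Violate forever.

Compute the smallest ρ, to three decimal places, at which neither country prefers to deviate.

0.707

The best deviation is to choose Violate for all 4 undetected periods, earning 18 each, then 2 forever once detected.
Deviation value: 18(1−ρ^4)/(1−ρ) + 2ρ^4/(1−ρ); cooperation value: 14/(1−ρ).
IC: 14 ≥ 18(1−ρ^4) + 2ρ^4 = 18 − 16ρ^4.
So ρ^4 ≥ 4/16 = 1/4, giving ρ ≥ (1/4)^(1/4) ≈ 0.707.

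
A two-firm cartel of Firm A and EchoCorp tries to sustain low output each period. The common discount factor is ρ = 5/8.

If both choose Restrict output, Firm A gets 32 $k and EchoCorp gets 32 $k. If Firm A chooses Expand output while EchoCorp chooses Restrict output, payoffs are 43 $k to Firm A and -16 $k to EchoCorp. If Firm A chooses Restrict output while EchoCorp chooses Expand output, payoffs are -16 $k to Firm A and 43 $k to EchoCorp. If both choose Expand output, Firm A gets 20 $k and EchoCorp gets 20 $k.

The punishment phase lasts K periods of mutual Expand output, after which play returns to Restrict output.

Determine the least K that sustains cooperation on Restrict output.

2

Need Σ_{k=1}^{K} ρ^k ≥ (43−32)/(32−20) = 0.9167 at ρ = 5/8.
At K = 1 the sum is 0.6250 < 0.9167; at K = 2 it is 1.0156 ≥ 0.9167.
So the minimum punishment length is K = 2.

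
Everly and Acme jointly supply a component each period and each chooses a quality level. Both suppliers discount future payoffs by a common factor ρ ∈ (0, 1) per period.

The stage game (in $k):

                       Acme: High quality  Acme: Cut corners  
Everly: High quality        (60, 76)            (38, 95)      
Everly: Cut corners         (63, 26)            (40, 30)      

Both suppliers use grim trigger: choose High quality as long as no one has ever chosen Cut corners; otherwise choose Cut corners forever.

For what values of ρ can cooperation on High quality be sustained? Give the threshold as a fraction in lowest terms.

19/65

Everly: cooperation gives 60 each period; deviation gives 63 once then 40 forever.
  60/(1−ρ) ≥ 63 + 40ρ/(1−ρ) ⇒ ρ ≥ 3/23.
Acme: cooperation gives 76 each period; deviation gives 95 once then 30 forever.
  ρ ≥ 19/65.
Both must hold, so the binding constraint is Acme's: ρ ≥ 19/65.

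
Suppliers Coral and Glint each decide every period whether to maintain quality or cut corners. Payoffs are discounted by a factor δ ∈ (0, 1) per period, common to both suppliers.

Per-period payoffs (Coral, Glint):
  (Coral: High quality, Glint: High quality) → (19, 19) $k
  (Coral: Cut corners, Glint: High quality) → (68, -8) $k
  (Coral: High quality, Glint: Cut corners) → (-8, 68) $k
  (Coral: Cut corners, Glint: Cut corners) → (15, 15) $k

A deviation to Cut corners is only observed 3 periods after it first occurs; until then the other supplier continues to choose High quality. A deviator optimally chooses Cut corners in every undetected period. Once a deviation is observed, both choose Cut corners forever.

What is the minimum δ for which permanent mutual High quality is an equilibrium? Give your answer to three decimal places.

Deviating for the 3 undetected periods gains 68−19 = 49 per period over cooperation, then loses 19−15 = 4 per period forever once punishment starts.
Gain: 49(1 + δ + … + δ^2); loss: 4·δ^3/(1−δ).
No profitable deviation ⇔ 49(1−δ^3) ≤ 4·δ^3, i.e. δ^3 ≥ 49/(49+4) = 49/53.
Hence δ ≥ (49/53)^(1/3) ≈ 0.974.

0.974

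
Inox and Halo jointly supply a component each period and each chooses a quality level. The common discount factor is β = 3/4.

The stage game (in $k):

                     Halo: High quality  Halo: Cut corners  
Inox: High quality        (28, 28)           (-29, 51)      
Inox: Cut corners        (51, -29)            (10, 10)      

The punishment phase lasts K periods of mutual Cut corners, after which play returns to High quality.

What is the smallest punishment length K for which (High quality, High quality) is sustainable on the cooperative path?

2

No profitable deviation requires (28−10)(β+…+β^K) ≥ 51−28, i.e. β+…+β^K ≥ 23/18 ≈ 1.2778.
With β = 3/4, the partial sums are K=1: 0.7500, K=2: 1.3125.
K = 2 is the first length at which the sum reaches 1.2778.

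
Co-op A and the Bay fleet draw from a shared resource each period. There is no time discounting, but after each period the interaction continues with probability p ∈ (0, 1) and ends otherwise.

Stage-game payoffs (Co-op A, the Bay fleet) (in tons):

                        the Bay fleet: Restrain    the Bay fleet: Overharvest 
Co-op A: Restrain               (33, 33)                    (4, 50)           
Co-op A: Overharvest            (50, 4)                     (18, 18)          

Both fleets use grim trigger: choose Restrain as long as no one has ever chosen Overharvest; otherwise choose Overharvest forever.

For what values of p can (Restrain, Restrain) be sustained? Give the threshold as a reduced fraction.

17/32

With no time discounting, the continuation probability p plays the role of the discount factor.
Grim-trigger IC: 33/(1−p) ≥ 50 + 18p/(1−p) ⇒ p ≥ (50−33)/(50−18) = 17/32.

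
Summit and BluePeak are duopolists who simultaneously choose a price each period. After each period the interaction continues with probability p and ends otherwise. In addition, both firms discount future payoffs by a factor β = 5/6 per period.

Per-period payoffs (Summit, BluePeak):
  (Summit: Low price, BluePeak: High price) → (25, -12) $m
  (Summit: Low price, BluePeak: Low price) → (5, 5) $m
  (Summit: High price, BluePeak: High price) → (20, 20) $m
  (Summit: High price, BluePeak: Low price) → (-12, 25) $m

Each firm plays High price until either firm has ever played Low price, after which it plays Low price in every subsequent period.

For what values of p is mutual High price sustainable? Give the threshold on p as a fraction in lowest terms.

Expected continuation weight on next period's payoff is β·p = 5/6·p, which plays the role of the discount factor.
Cooperation requires 5/6·p ≥ (25−20)/(25−5) = 1/4, hence p ≥ 3/10.

3/10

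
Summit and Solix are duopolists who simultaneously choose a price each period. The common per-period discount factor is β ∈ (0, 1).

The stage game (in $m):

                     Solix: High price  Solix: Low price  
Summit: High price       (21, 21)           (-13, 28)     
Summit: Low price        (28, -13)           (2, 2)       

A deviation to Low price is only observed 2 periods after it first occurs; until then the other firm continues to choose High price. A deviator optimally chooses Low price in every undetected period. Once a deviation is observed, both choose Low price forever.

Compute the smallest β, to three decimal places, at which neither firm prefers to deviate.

The best deviation is to choose Low price for all 2 undetected periods, earning 28 each, then 2 forever once detected.
Deviation value: 28(1−β^2)/(1−β) + 2β^2/(1−β); cooperation value: 21/(1−β).
IC: 21 ≥ 28(1−β^2) + 2β^2 = 28 − 26β^2.
So β^2 ≥ 7/26, giving β ≥ (7/26)^(1/2) ≈ 0.519.

0.519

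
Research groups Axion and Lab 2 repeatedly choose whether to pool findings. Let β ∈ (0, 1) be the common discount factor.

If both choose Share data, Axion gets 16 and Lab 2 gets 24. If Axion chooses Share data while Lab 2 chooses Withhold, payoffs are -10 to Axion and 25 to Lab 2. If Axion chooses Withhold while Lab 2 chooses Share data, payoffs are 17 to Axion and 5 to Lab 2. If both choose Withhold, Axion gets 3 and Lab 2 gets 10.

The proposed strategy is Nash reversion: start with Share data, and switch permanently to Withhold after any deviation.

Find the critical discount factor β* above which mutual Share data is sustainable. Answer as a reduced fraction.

1/14

For Axion: deviation gain 17−16 = 1, per-period punishment loss 16−3 = 13. IC gives β ≥ 1/14.
For Lab 2: gain 1, loss 14 per period, so β ≥ 1/15.
The tighter constraint is Axion's, so cooperation needs β ≥ 1/14.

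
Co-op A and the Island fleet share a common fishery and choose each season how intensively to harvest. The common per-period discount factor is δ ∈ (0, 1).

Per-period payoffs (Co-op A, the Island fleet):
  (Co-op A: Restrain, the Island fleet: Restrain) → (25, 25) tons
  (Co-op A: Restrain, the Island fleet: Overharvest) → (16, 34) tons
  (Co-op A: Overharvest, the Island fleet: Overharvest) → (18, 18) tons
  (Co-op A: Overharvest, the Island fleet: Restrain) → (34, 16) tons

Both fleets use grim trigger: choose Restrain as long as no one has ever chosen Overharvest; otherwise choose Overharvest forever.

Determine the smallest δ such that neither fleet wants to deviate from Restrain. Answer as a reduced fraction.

One-period gain from deviating is 34 − 25 = 9. The loss is 25 − 18 = 7 in every subsequent period, with present value 7·δ/(1−δ).
Deviation is unprofitable when 7·δ/(1−δ) ≥ 9, i.e. δ/(1−δ) ≥ 9/7.
Equivalently δ ≥ 9/(9+7) = 9/16.

9/16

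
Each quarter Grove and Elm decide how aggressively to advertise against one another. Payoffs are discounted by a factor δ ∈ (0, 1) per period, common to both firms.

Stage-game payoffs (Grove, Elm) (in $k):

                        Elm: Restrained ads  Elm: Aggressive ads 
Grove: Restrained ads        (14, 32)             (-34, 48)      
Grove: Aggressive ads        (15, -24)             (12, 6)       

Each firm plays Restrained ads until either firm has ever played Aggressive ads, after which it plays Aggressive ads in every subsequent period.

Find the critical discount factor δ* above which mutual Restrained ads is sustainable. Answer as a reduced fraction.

For Grove: deviation gain 15−14 = 1, per-period punishment loss 14−12 = 2. IC gives δ ≥ 1/3.
For Elm: gain 16, loss 26 per period, so δ ≥ 16/42 = 8/21.
The tighter constraint is Elm's, so cooperation needs δ ≥ 8/21.

8/21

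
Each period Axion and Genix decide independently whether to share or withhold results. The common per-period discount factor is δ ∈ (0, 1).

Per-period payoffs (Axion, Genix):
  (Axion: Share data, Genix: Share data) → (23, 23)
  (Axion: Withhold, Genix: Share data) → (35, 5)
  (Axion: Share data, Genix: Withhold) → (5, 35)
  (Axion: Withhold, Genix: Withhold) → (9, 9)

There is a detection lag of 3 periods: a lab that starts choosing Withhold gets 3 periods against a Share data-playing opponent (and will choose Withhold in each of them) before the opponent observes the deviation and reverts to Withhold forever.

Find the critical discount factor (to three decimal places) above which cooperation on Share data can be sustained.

A deviator earns 35 for 3 periods, then 9 forever; cooperating earns 23 forever. Multiplying the IC by (1−δ):
23 ≥ 35(1−δ^3) + 9δ^3, so 26·δ^3 ≥ 12 and δ^3 ≥ 6/13.
δ ≥ (6/13)^(1/3) ≈ 0.773.

0.773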